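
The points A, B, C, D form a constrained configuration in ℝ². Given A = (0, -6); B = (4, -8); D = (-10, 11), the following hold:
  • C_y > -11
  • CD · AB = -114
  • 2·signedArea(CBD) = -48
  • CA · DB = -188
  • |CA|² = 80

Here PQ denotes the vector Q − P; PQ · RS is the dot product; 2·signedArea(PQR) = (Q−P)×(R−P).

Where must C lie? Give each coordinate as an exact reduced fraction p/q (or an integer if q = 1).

C = (8, -10)

1. C_x = 8  [CA · DB = -188 ∩ 2·signedArea(CBD) = -48]
2. C_y = -10  [CA · DB = -188 ∩ 2·signedArea(CBD) = -48]
   → C = (8, -10)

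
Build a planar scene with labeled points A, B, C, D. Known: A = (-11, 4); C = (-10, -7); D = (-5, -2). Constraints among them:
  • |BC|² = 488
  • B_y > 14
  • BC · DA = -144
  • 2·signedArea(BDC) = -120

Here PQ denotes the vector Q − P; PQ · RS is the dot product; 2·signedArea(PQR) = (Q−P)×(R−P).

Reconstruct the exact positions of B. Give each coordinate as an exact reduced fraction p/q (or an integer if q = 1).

B = (-12, 15)

1. B_x = -12  [line 5·x + -5·y + 135 = 0 ∩ |BC|² = 488]
2. B_y = 15  [line 5·x + -5·y + 135 = 0 ∩ |BC|² = 488]
   → B = (-12, 15)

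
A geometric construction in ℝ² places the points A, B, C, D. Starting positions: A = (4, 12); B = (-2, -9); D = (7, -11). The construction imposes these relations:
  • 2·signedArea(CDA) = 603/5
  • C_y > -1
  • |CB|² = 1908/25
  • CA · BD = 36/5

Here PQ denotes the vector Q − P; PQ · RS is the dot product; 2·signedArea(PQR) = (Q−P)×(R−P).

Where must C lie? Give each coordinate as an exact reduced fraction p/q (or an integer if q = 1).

1. C_x = 2/5  [2·signedArea(CDA) = 603/5 ∩ CA · BD = 36/5]
2. C_y = -3/5  [2·signedArea(CDA) = 603/5 ∩ CA · BD = 36/5]
   → C = (2/5, -3/5)

C = (2/5, -3/5)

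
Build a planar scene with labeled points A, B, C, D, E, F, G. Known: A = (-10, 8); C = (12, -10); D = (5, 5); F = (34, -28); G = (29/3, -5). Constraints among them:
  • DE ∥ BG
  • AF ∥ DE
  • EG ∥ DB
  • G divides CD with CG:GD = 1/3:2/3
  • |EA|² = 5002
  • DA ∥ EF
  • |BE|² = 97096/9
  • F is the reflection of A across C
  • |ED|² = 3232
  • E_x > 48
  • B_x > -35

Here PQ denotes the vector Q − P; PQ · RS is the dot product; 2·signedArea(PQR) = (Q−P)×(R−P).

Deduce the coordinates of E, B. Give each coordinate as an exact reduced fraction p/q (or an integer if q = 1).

1. E_x = 49  [DA ∥ EF ∩ AF ∥ DE]
2. E_y = -31  [DA ∥ EF ∩ AF ∥ DE]
   → E = (49, -31)
3. B_x = -103/3  [DE ∥ BG ∩ EG ∥ DB]
4. B_y = 31  [DE ∥ BG ∩ EG ∥ DB]
   → B = (-103/3, 31)

B = (-103/3, 31)
E = (49, -31)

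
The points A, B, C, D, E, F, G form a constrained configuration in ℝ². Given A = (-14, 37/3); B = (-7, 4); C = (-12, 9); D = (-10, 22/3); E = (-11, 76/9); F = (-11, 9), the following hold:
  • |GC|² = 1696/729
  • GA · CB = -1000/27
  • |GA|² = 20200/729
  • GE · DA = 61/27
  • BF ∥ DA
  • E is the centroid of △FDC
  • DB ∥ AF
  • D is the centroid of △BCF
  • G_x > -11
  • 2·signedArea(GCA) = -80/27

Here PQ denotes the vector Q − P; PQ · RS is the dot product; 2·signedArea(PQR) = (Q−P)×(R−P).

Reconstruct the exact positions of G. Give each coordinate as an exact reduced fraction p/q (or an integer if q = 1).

G = (-32/3, 223/27)

1. G_x = -32/3  [GA · CB = -1000/27 ∩ 2·signedArea(GCA) = -80/27]
2. G_y = 223/27  [GA · CB = -1000/27 ∩ 2·signedArea(GCA) = -80/27]
   → G = (-32/3, 223/27)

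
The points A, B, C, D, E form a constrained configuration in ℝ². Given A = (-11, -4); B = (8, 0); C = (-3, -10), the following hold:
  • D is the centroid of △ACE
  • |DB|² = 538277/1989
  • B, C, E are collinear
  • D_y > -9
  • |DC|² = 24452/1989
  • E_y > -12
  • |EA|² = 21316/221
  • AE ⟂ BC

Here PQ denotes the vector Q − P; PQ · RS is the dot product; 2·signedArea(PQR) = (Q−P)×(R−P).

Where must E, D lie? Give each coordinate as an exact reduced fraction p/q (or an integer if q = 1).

D = (-1355/221, -5584/663)
E = (-971/221, -2490/221)

1. E_x = -971/221  [B, C, E are collinear ∩ AE ⟂ BC]
2. E_y = -2490/221  [B, C, E are collinear ∩ AE ⟂ BC]
   → E = (-971/221, -2490/221)
3. D_x = -1355/221  [D is the centroid of △ACE]
4. D_y = -5584/663  [D is the centroid of △ACE]
   → D = (-1355/221, -5584/663)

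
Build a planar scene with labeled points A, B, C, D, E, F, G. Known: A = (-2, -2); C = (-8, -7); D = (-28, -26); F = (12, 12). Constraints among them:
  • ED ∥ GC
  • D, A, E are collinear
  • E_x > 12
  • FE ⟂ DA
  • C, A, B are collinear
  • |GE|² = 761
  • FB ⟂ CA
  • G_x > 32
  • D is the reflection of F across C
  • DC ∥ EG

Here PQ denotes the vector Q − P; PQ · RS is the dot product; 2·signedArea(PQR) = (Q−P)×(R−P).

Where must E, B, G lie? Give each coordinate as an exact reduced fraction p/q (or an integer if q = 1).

1. E_x = 3924/313  [D, A, E are collinear ∩ FE ⟂ DA]
2. E_y = 3574/313  [D, A, E are collinear ∩ FE ⟂ DA]
   → E = (3924/313, 3574/313)
3. B_x = 802/61  [C, A, B are collinear ∩ FB ⟂ CA]
4. B_y = 648/61  [C, A, B are collinear ∩ FB ⟂ CA]
   → B = (802/61, 648/61)
5. G_x = 10184/313  [ED ∥ GC ∩ DC ∥ EG]
6. G_y = 9521/313  [ED ∥ GC ∩ DC ∥ EG]
   → G = (10184/313, 9521/313)

B = (802/61, 648/61)
E = (3924/313, 3574/313)
G = (10184/313, 9521/313)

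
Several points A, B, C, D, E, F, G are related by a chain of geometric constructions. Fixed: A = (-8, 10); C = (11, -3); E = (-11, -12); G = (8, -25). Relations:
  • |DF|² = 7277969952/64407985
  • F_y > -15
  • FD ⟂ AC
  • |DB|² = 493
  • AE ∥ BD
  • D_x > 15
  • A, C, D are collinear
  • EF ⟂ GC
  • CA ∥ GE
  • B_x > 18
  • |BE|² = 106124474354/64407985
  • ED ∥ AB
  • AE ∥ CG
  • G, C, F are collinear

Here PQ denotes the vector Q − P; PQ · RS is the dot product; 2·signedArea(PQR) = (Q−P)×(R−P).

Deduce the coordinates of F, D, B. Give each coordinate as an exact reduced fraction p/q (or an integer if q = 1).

B = (2403362/130645, 2089291/130645)
D = (2011427/130645, -784899/130645)
F = (4631/493, -7287/493)

1. F_x = 4631/493  [G, C, F are collinear ∩ EF ⟂ GC]
2. F_y = -7287/493  [G, C, F are collinear ∩ EF ⟂ GC]
   → F = (4631/493, -7287/493)
3. D_x = 2011427/130645  [A, C, D are collinear ∩ FD ⟂ AC]
4. D_y = -784899/130645  [A, C, D are collinear ∩ FD ⟂ AC]
   → D = (2011427/130645, -784899/130645)
5. B_x = 2403362/130645  [AE ∥ BD ∩ ED ∥ AB]
6. B_y = 2089291/130645  [AE ∥ BD ∩ ED ∥ AB]
   → B = (2403362/130645, 2089291/130645)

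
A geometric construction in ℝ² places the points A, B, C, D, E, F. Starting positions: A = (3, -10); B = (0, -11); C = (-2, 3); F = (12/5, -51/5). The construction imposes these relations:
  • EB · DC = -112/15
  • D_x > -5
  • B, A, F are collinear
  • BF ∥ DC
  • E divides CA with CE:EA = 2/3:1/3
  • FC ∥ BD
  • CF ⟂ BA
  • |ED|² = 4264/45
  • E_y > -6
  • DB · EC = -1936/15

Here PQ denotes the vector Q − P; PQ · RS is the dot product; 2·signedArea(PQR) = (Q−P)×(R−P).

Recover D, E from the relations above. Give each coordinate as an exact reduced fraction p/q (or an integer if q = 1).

1. D_x = -22/5  [BF ∥ DC ∩ FC ∥ BD]
2. D_y = 11/5  [BF ∥ DC ∩ FC ∥ BD]
   → D = (-22/5, 11/5)
3. E_x = 4/3  [E divides CA with CE:EA = 2/3:1/3]
4. E_y = -17/3  [E divides CA with CE:EA = 2/3:1/3]
   → E = (4/3, -17/3)

D = (-22/5, 11/5)
E = (4/3, -17/3)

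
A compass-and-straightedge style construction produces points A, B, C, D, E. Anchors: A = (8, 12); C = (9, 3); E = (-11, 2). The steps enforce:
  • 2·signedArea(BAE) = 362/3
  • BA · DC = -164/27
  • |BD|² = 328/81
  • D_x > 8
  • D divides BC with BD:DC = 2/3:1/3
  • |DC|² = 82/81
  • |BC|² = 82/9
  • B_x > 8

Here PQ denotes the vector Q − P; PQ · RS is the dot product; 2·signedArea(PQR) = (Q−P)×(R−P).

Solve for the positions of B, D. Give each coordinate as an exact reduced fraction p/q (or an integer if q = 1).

1. B_x = 26/3  [line 10·x + -19·y + 82/3 = 0 ∩ |BC|² = 82/9]
2. B_y = 6  [line 10·x + -19·y + 82/3 = 0 ∩ |BC|² = 82/9]
   → B = (26/3, 6)
3. D_x = 80/9  [BA · DC = -164/27 ∩ D divides BC with BD:DC = 2/3:1/3]
4. D_y = 4  [BA · DC = -164/27 ∩ D divides BC with BD:DC = 2/3:1/3]
   → D = (80/9, 4)

B = (26/3, 6)
D = (80/9, 4)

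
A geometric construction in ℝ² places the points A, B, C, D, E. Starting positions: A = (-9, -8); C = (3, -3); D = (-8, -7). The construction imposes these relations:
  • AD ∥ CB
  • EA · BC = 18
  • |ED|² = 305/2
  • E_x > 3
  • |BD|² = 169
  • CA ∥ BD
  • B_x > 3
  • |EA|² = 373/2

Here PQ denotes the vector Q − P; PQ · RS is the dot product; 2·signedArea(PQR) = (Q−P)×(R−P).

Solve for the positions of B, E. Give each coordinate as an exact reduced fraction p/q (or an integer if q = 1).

1. B_x = 4  [CA ∥ BD ∩ AD ∥ CB]
2. B_y = -2  [CA ∥ BD ∩ AD ∥ CB]
   → B = (4, -2)
3. E_x = 7/2  [line 1·x + 1·y + -1 = 0 ∩ |EA|² = 373/2]
4. E_y = -5/2  [line 1·x + 1·y + -1 = 0 ∩ |EA|² = 373/2]
   → E = (7/2, -5/2)

B = (4, -2)
E = (7/2, -5/2)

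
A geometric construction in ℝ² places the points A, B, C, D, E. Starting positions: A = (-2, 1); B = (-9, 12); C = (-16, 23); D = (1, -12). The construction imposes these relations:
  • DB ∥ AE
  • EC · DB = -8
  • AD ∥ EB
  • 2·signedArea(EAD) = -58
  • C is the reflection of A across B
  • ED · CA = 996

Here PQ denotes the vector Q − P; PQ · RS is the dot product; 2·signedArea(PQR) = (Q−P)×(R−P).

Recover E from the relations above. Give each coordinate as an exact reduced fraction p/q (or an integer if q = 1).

E = (-12, 25)

1. E_x = -12  [AD ∥ EB ∩ DB ∥ AE]
2. E_y = 25  [AD ∥ EB ∩ DB ∥ AE]
   → E = (-12, 25)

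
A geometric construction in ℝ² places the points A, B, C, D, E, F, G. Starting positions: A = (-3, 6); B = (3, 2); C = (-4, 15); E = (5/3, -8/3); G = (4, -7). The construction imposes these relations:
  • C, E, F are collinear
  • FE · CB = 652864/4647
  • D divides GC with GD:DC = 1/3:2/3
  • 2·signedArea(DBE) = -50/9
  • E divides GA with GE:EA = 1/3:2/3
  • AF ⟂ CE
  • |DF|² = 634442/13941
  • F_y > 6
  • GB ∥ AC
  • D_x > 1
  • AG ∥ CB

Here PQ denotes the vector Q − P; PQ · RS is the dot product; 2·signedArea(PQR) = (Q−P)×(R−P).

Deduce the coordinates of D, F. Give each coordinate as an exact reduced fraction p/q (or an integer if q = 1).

1. D_x = 4/3  [D divides GC with GD:DC = 1/3:2/3]
2. D_y = 1/3  [D divides GC with GD:DC = 1/3:2/3]
   → D = (4/3, 1/3)
3. F_x = -1997/1549  [C, E, F are collinear ∩ AF ⟂ CE]
4. F_y = 10144/1549  [C, E, F are collinear ∩ AF ⟂ CE]
   → F = (-1997/1549, 10144/1549)

D = (4/3, 1/3)
F = (-1997/1549, 10144/1549)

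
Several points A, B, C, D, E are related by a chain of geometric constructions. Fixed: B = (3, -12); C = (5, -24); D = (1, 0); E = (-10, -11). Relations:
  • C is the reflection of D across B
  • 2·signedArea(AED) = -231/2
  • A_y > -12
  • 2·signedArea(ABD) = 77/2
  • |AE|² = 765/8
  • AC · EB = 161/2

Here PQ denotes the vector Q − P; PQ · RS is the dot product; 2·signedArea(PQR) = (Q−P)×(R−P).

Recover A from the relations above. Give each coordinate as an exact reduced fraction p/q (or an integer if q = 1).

A = (-1/4, -47/4)

1. A_x = -1/4  [2·signedArea(AED) = -231/2 ∩ AC · EB = 161/2]
2. A_y = -47/4  [2·signedArea(AED) = -231/2 ∩ AC · EB = 161/2]
   → A = (-1/4, -47/4)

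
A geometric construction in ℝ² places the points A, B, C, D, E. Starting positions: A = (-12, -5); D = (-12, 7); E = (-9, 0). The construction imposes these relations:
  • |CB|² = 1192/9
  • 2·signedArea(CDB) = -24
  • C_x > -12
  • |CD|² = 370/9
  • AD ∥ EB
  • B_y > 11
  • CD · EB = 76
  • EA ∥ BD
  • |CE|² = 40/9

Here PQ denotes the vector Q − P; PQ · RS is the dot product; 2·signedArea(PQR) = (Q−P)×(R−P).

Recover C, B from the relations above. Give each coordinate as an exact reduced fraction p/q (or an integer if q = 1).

1. B_x = -9  [EA ∥ BD ∩ AD ∥ EB]
2. B_y = 12  [EA ∥ BD ∩ AD ∥ EB]
   → B = (-9, 12)
3. C_x = -11  [2·signedArea(CDB) = -24 ∩ CD · EB = 76]
4. C_y = 2/3  [2·signedArea(CDB) = -24 ∩ CD · EB = 76]
   → C = (-11, 2/3)

B = (-9, 12)
C = (-11, 2/3)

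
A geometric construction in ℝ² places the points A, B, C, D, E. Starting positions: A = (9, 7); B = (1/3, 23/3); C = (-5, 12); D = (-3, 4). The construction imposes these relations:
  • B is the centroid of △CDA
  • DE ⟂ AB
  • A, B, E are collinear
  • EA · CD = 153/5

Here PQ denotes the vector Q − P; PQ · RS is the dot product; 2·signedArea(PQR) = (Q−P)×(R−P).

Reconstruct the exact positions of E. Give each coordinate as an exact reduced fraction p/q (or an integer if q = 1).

1. E_x = -27/10  [A, B, E are collinear ∩ DE ⟂ AB]
2. E_y = 79/10  [A, B, E are collinear ∩ DE ⟂ AB]
   → E = (-27/10, 79/10)

E = (-27/10, 79/10)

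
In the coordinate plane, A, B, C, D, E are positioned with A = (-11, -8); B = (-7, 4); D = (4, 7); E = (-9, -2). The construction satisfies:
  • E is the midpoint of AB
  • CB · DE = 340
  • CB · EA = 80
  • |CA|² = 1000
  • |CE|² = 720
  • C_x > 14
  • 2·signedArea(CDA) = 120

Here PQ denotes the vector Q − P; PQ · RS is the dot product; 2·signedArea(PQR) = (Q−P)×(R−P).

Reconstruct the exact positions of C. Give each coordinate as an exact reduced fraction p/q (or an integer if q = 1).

1. C_x = 15  [CB · DE = 340 ∩ 2·signedArea(CDA) = 120]
2. C_y = 10  [CB · DE = 340 ∩ 2·signedArea(CDA) = 120]
   → C = (15, 10)

C = (15, 10)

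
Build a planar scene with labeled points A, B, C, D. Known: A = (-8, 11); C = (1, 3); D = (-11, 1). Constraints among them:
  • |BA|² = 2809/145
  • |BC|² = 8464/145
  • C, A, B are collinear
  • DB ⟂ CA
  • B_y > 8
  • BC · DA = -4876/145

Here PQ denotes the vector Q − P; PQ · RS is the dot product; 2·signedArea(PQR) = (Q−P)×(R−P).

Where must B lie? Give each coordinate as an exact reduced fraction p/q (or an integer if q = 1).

B = (-683/145, 1171/145)

1. B_x = -683/145  [C, A, B are collinear ∩ DB ⟂ CA]
2. B_y = 1171/145  [C, A, B are collinear ∩ DB ⟂ CA]
   → B = (-683/145, 1171/145)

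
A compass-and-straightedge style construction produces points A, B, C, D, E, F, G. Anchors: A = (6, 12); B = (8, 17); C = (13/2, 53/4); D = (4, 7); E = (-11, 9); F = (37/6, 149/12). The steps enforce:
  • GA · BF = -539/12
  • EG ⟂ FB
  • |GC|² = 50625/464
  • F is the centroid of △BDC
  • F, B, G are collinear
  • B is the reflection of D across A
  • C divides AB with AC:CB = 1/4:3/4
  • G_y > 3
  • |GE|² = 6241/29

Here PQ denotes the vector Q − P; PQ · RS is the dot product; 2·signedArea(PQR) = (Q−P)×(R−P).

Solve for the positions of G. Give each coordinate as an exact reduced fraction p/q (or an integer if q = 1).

G = (76/29, 103/29)

1. G_x = 76/29  [F, B, G are collinear ∩ EG ⟂ FB]
2. G_y = 103/29  [F, B, G are collinear ∩ EG ⟂ FB]
   → G = (76/29, 103/29)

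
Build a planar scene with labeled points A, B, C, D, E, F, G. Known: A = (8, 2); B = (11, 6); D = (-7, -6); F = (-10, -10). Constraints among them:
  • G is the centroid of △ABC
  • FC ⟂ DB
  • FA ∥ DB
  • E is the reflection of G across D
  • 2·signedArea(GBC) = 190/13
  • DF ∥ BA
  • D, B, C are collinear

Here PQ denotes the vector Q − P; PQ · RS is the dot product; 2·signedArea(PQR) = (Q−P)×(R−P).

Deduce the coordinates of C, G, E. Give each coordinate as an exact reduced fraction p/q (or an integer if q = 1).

C = (-142/13, -112/13)
E = (-217/13, -460/39)
G = (35/13, -8/39)

1. C_x = -142/13  [D, B, C are collinear ∩ FC ⟂ DB]
2. C_y = -112/13  [D, B, C are collinear ∩ FC ⟂ DB]
   → C = (-142/13, -112/13)
3. G_x = 35/13  [G is the centroid of △ABC]
4. G_y = -8/39  [G is the centroid of △ABC]
   → G = (35/13, -8/39)
5. E_x = -217/13  [E is the reflection of G across D]
6. E_y = -460/39  [E is the reflection of G across D]
   → E = (-217/13, -460/39)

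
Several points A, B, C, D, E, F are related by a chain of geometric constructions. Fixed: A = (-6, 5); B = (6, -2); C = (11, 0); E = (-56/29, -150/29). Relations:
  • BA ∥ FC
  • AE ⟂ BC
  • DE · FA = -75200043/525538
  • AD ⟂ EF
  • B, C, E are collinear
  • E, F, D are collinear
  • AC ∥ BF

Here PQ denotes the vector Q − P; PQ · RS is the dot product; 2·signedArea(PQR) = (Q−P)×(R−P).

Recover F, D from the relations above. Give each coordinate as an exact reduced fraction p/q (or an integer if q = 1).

1. F_x = 23  [BA ∥ FC ∩ AC ∥ BF]
2. F_y = -7  [BA ∥ FC ∩ AC ∥ BF]
   → F = (23, -7)
3. D_x = -3531595/525538  [E, F, D are collinear ∩ AD ⟂ EF]
4. D_y = -2533807/525538  [E, F, D are collinear ∩ AD ⟂ EF]
   → D = (-3531595/525538, -2533807/525538)

D = (-3531595/525538, -2533807/525538)
F = (23, -7)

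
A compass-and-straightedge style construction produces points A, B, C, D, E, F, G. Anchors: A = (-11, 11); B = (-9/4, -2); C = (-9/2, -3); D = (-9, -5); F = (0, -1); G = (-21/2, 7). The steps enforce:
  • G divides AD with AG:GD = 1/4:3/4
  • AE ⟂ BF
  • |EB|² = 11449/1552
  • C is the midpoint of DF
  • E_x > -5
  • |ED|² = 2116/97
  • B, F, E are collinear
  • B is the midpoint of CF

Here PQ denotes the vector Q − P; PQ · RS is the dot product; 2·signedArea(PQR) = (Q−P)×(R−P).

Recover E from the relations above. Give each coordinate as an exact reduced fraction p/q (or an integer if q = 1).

E = (-459/97, -301/97)

1. E_x = -459/97  [B, F, E are collinear ∩ AE ⟂ BF]
2. E_y = -301/97  [B, F, E are collinear ∩ AE ⟂ BF]
   → E = (-459/97, -301/97)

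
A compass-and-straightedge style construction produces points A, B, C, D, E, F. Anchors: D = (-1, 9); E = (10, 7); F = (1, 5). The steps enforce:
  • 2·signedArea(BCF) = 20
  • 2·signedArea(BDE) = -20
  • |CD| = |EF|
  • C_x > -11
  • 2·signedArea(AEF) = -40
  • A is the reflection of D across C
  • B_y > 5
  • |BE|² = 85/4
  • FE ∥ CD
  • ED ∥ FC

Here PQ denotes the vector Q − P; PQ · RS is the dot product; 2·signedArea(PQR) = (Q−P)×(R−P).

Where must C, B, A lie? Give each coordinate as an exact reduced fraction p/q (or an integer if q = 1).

1. C_x = -10  [FE ∥ CD ∩ ED ∥ FC]
2. C_y = 7  [FE ∥ CD ∩ ED ∥ FC]
   → C = (-10, 7)
3. B_x = 11/2  [line 2·x + 11·y + -77 = 0 ∩ |BE|² = 85/4]
4. B_y = 6  [line 2·x + 11·y + -77 = 0 ∩ |BE|² = 85/4]
   → B = (11/2, 6)
5. A_x = -19  [A is the reflection of D across C]
6. A_y = 5  [A is the reflection of D across C]
   → A = (-19, 5)

A = (-19, 5)
B = (11/2, 6)
C = (-10, 7)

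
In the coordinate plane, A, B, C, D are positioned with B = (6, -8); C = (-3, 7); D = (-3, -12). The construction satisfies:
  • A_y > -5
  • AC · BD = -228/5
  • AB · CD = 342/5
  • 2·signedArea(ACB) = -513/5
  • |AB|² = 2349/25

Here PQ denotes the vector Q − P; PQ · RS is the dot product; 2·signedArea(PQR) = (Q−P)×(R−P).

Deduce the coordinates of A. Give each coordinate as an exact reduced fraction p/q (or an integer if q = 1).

1. A_x = -3  [AC · BD = -228/5 ∩ 2·signedArea(ACB) = -513/5]
2. A_y = -22/5  [AC · BD = -228/5 ∩ 2·signedArea(ACB) = -513/5]
   → A = (-3, -22/5)

A = (-3, -22/5)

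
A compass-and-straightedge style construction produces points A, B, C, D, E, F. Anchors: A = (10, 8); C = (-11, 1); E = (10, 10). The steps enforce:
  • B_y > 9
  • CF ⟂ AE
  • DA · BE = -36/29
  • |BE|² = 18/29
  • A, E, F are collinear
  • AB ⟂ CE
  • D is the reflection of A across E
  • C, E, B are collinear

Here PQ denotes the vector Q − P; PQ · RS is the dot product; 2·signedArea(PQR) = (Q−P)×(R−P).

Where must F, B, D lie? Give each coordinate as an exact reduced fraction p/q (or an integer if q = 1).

B = (269/29, 281/29)
D = (10, 12)
F = (10, 1)

1. F_x = 10  [A, E, F are collinear ∩ CF ⟂ AE]
2. F_y = 1  [A, E, F are collinear ∩ CF ⟂ AE]
   → F = (10, 1)
3. B_x = 269/29  [C, E, B are collinear ∩ AB ⟂ CE]
4. B_y = 281/29  [C, E, B are collinear ∩ AB ⟂ CE]
   → B = (269/29, 281/29)
5. D_x = 10  [D is the reflection of A across E]
6. D_y = 12  [D is the reflection of A across E]
   → D = (10, 12)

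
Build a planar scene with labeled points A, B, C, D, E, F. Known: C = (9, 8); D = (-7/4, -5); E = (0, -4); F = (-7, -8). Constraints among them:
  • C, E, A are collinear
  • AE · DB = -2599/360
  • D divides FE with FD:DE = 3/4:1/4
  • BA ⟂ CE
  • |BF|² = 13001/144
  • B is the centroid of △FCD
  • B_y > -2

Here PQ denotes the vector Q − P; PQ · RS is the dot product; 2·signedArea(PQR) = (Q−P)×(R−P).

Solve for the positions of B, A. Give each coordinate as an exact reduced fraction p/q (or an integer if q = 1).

A = (23/20, -37/15)
B = (1/12, -5/3)

1. B_x = 1/12  [B is the centroid of △FCD]
2. B_y = -5/3  [B is the centroid of △FCD]
   → B = (1/12, -5/3)
3. A_x = 23/20  [C, E, A are collinear ∩ BA ⟂ CE]
4. A_y = -37/15  [C, E, A are collinear ∩ BA ⟂ CE]
   → A = (23/20, -37/15)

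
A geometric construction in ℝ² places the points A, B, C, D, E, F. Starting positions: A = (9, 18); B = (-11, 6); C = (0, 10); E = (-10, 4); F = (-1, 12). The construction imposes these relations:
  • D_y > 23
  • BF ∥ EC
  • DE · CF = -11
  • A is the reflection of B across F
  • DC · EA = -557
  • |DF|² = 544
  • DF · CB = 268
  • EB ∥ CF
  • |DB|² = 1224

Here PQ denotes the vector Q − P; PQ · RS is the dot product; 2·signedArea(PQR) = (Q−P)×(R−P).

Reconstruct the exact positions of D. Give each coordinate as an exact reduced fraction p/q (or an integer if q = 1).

D = (19, 24)

1. D_x = 19  [DE · CF = -11 ∩ DC · EA = -557]
2. D_y = 24  [DE · CF = -11 ∩ DC · EA = -557]
   → D = (19, 24)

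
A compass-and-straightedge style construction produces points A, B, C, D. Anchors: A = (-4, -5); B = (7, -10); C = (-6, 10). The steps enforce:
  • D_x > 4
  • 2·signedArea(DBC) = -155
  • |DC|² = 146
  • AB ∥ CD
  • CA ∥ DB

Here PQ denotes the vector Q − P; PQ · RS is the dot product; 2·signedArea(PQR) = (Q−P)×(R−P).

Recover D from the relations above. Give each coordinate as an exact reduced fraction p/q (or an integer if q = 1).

D = (5, 5)

1. D_x = 5  [CA ∥ DB ∩ AB ∥ CD]
2. D_y = 5  [CA ∥ DB ∩ AB ∥ CD]
   → D = (5, 5)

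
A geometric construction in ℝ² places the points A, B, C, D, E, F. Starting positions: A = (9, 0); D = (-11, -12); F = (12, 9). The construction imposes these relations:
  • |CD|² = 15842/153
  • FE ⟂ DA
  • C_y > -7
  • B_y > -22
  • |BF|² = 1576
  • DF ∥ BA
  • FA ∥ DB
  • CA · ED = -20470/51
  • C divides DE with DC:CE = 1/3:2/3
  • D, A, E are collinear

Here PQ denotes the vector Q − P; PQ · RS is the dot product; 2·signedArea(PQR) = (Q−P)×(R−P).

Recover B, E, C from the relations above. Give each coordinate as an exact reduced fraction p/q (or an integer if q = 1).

B = (-14, -21)
C = (-116/51, -115/17)
E = (258/17, 63/17)

1. B_x = -14  [DF ∥ BA ∩ FA ∥ DB]
2. B_y = -21  [DF ∥ BA ∩ FA ∥ DB]
   → B = (-14, -21)
3. E_x = 258/17  [D, A, E are collinear ∩ FE ⟂ DA]
4. E_y = 63/17  [D, A, E are collinear ∩ FE ⟂ DA]
   → E = (258/17, 63/17)
5. C_x = -116/51  [C divides DE with DC:CE = 1/3:2/3]
6. C_y = -115/17  [C divides DE with DC:CE = 1/3:2/3]
   → C = (-116/51, -115/17)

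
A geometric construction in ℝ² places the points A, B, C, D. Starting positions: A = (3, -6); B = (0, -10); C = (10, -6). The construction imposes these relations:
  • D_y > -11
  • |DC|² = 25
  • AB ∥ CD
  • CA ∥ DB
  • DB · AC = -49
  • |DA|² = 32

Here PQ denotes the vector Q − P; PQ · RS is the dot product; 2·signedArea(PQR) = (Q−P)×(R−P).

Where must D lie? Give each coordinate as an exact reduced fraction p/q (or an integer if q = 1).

D = (7, -10)

1. D_x = 7  [CA ∥ DB ∩ AB ∥ CD]
2. D_y = -10  [CA ∥ DB ∩ AB ∥ CD]
   → D = (7, -10)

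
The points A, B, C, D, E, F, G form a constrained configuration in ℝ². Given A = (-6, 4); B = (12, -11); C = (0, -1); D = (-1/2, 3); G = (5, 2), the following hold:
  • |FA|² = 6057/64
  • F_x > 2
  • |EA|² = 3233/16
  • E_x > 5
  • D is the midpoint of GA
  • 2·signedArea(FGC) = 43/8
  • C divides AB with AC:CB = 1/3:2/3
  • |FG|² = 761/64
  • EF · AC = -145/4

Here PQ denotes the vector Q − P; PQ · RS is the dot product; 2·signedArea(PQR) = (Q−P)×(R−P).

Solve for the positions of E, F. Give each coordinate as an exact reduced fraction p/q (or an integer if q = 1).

1. F_x = 21/8  [line 3·x + -5·y + -83/8 = 0 ∩ |FA|² = 6057/64]
2. F_y = -1/2  [line 3·x + -5·y + -83/8 = 0 ∩ |FA|² = 6057/64]
   → F = (21/8, -1/2)
3. E_x = 23/4  [line -6·x + 5·y + 109/2 = 0 ∩ |EA|² = 3233/16]
4. E_y = -4  [line -6·x + 5·y + 109/2 = 0 ∩ |EA|² = 3233/16]
   → E = (23/4, -4)

E = (23/4, -4)
F = (21/8, -1/2)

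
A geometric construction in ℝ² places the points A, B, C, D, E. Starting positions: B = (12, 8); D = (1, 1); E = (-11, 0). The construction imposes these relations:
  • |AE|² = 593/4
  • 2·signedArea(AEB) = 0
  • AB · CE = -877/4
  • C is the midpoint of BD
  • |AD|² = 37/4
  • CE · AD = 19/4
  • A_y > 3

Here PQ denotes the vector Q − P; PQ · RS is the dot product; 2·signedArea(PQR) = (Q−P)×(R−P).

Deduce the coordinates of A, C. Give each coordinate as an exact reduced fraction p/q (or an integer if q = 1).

A = (1/2, 4)
C = (13/2, 9/2)

1. A_x = 1/2  [line -8·x + 23·y + -88 = 0 ∩ |AE|² = 593/4]
2. A_y = 4  [line -8·x + 23·y + -88 = 0 ∩ |AE|² = 593/4]
   → A = (1/2, 4)
3. C_x = 13/2  [C is the midpoint of BD]
4. C_y = 9/2  [C is the midpoint of BD]
   → C = (13/2, 9/2)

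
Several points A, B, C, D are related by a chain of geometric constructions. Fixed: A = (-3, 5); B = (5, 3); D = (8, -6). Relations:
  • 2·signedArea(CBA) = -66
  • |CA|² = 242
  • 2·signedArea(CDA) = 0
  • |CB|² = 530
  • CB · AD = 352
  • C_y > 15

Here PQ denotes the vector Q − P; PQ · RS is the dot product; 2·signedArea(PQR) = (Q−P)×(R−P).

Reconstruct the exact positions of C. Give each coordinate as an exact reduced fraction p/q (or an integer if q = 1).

C = (-14, 16)

1. C_x = -14  [2·signedArea(CDA) = 0 ∩ 2·signedArea(CBA) = -66]
2. C_y = 16  [2·signedArea(CDA) = 0 ∩ 2·signedArea(CBA) = -66]
   → C = (-14, 16)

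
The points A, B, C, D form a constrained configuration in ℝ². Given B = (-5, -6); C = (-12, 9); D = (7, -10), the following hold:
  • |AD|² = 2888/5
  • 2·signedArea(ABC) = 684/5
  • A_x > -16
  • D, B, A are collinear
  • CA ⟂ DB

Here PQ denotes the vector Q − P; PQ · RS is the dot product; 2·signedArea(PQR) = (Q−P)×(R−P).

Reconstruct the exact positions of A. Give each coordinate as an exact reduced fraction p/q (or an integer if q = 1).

A = (-79/5, -12/5)

1. A_x = -79/5  [D, B, A are collinear ∩ CA ⟂ DB]
2. A_y = -12/5  [D, B, A are collinear ∩ CA ⟂ DB]
   → A = (-79/5, -12/5)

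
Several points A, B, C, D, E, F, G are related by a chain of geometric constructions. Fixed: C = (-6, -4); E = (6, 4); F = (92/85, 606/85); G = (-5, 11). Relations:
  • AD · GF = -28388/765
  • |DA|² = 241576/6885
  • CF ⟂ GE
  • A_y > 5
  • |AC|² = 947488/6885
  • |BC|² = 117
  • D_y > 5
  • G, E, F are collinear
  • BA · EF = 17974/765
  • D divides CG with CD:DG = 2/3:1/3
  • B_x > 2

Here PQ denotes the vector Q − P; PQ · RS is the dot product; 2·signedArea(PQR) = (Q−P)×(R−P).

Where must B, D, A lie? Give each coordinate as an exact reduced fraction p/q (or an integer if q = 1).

1. D_x = -16/3  [D divides CG with CD:DG = 2/3:1/3]
2. D_y = 6  [D divides CG with CD:DG = 2/3:1/3]
   → D = (-16/3, 6)
3. A_x = 446/765  [line -517/85·x + 329/85·y + -14194/765 = 0 ∩ |AC|² = 947488/6885]
4. A_y = 1456/255  [line -517/85·x + 329/85·y + -14194/765 = 0 ∩ |AC|² = 947488/6885]
   → A = (446/765, 1456/255)
5. B_x = 3  [line 418/85·x + -266/85·y + -722/85 = 0 ∩ |BC|² = 117]
6. B_y = 2  [line 418/85·x + -266/85·y + -722/85 = 0 ∩ |BC|² = 117]
   → B = (3, 2)

A = (446/765, 1456/255)
B = (3, 2)
D = (-16/3, 6)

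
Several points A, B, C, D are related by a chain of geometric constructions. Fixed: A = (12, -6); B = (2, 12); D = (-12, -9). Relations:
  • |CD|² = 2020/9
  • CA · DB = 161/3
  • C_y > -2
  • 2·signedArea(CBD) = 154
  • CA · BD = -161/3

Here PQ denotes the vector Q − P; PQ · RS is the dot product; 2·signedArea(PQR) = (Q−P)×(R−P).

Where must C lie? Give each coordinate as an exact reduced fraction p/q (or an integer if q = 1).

C = (2/3, -1)

1. C_x = 2/3  [2·signedArea(CBD) = 154 ∩ CA · BD = -161/3]
2. C_y = -1  [2·signedArea(CBD) = 154 ∩ CA · BD = -161/3]
   → C = (2/3, -1)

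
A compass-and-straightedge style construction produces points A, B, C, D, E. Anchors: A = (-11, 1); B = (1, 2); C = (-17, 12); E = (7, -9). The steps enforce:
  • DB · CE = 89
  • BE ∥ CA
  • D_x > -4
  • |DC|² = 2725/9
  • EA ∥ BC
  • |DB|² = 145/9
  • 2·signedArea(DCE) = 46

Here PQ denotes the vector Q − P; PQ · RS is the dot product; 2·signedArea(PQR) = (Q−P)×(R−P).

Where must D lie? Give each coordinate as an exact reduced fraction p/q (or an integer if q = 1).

D = (-3, 5/3)

1. D_x = -3  [2·signedArea(DCE) = 46 ∩ DB · CE = 89]
2. D_y = 5/3  [2·signedArea(DCE) = 46 ∩ DB · CE = 89]
   → D = (-3, 5/3)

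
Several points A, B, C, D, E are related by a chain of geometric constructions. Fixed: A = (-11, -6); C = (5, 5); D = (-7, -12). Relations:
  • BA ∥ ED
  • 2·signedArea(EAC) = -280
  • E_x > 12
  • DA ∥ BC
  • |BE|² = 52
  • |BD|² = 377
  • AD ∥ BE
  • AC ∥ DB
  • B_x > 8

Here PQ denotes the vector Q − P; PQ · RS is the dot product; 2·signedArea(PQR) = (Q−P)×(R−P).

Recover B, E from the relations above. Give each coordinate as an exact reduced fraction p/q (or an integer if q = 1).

1. B_x = 9  [DA ∥ BC ∩ AC ∥ DB]
2. B_y = -1  [DA ∥ BC ∩ AC ∥ DB]
   → B = (9, -1)
3. E_x = 13  [BA ∥ ED ∩ AD ∥ BE]
4. E_y = -7  [BA ∥ ED ∩ AD ∥ BE]
   → E = (13, -7)

B = (9, -1)
E = (13, -7)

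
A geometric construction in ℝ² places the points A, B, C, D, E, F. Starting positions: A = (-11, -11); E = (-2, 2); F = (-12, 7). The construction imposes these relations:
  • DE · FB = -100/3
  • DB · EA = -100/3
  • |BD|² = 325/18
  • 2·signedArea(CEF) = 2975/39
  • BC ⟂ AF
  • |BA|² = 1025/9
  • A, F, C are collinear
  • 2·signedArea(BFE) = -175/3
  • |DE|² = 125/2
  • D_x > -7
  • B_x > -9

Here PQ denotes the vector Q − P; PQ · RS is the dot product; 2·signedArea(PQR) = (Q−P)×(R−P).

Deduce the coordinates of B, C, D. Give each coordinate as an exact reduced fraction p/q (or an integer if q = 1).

1. C_x = -451/39  [A, F, C are collinear ∩ 2·signedArea(CEF) = 2975/39]
2. C_y = -11/13  [A, F, C are collinear ∩ 2·signedArea(CEF) = 2975/39]
   → C = (-451/39, -11/13)
3. B_x = -25/3  [2·signedArea(BFE) = -175/3 ∩ BC ⟂ AF]
4. B_y = -2/3  [2·signedArea(BFE) = -175/3 ∩ BC ⟂ AF]
   → B = (-25/3, -2/3)
5. D_x = -13/2  [DE · FB = -100/3 ∩ DB · EA = -100/3]
6. D_y = -9/2  [DE · FB = -100/3 ∩ DB · EA = -100/3]
   → D = (-13/2, -9/2)

B = (-25/3, -2/3)
C = (-451/39, -11/13)
D = (-13/2, -9/2)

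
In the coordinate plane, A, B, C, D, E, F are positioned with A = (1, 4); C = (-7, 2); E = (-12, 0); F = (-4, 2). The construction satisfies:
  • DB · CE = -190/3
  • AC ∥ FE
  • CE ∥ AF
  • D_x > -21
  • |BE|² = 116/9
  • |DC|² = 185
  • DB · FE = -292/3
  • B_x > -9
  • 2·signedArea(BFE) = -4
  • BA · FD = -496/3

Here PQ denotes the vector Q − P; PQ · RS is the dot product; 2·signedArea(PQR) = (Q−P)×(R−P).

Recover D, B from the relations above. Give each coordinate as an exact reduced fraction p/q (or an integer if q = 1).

1. B_x = -26/3  [line 2·x + -8·y + 28 = 0 ∩ |BE|² = 116/9]
2. B_y = 4/3  [line 2·x + -8·y + 28 = 0 ∩ |BE|² = 116/9]
   → B = (-26/3, 4/3)
3. D_x = -20  [DB · FE = -292/3 ∩ BA · FD = -496/3]
4. D_y = -2  [DB · FE = -292/3 ∩ BA · FD = -496/3]
   → D = (-20, -2)

B = (-26/3, 4/3)
D = (-20, -2)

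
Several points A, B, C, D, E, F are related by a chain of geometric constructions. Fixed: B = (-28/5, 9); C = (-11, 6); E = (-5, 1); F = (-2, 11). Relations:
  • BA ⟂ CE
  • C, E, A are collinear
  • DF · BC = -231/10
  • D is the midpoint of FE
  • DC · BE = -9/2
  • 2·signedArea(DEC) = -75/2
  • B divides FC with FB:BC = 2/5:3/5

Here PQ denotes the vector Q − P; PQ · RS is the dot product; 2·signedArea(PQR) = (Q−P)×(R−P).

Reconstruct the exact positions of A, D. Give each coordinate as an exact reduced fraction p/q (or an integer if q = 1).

1. A_x = -2833/305  [C, E, A are collinear ∩ BA ⟂ CE]
2. A_y = 279/61  [C, E, A are collinear ∩ BA ⟂ CE]
   → A = (-2833/305, 279/61)
3. D_x = -7/2  [D is the midpoint of FE]
4. D_y = 6  [D is the midpoint of FE]
   → D = (-7/2, 6)

A = (-2833/305, 279/61)
D = (-7/2, 6)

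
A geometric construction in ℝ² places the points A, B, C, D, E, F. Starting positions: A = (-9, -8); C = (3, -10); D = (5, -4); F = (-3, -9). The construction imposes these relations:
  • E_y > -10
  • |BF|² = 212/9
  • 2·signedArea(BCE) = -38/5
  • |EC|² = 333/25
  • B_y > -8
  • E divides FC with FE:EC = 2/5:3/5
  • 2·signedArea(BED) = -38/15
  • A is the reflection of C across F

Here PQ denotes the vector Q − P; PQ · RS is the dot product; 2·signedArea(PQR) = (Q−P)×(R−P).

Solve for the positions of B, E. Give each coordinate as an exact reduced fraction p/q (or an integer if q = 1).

B = (5/3, -23/3)
E = (-3/5, -47/5)

1. E_x = -3/5  [E divides FC with FE:EC = 2/5:3/5]
2. E_y = -47/5  [E divides FC with FE:EC = 2/5:3/5]
   → E = (-3/5, -47/5)
3. B_x = 5/3  [2·signedArea(BED) = -38/15 ∩ 2·signedArea(BCE) = -38/5]
4. B_y = -23/3  [2·signedArea(BED) = -38/15 ∩ 2·signedArea(BCE) = -38/5]
   → B = (5/3, -23/3)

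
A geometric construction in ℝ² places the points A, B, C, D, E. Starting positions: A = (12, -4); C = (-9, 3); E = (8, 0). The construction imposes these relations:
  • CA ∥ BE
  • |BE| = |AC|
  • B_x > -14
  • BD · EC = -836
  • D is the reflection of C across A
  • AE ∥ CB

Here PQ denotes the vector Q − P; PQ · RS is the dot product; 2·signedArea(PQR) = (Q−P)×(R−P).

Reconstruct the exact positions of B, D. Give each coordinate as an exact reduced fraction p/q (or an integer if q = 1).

B = (-13, 7)
D = (33, -11)

1. B_x = -13  [CA ∥ BE ∩ AE ∥ CB]
2. B_y = 7  [CA ∥ BE ∩ AE ∥ CB]
   → B = (-13, 7)
3. D_x = 33  [D is the reflection of C across A]
4. D_y = -11  [D is the reflection of C across A]
   → D = (33, -11)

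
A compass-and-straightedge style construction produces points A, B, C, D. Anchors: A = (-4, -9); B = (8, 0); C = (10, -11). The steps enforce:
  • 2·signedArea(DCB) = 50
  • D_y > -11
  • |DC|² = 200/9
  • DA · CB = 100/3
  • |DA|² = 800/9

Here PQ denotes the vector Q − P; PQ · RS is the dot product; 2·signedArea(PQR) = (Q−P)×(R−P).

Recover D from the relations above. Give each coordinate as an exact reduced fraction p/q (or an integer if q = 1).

1. D_x = 16/3  [2·signedArea(DCB) = 50 ∩ DA · CB = 100/3]
2. D_y = -31/3  [2·signedArea(DCB) = 50 ∩ DA · CB = 100/3]
   → D = (16/3, -31/3)

D = (16/3, -31/3)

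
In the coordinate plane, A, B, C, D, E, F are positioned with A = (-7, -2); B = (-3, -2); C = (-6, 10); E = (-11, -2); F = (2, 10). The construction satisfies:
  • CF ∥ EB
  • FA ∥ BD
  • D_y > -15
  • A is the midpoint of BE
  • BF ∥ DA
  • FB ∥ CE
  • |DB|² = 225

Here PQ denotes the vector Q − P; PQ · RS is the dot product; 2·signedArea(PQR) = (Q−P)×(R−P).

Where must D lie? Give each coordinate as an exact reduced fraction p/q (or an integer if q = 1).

D = (-12, -14)

1. D_x = -12  [BF ∥ DA ∩ FA ∥ BD]
2. D_y = -14  [BF ∥ DA ∩ FA ∥ BD]
   → D = (-12, -14)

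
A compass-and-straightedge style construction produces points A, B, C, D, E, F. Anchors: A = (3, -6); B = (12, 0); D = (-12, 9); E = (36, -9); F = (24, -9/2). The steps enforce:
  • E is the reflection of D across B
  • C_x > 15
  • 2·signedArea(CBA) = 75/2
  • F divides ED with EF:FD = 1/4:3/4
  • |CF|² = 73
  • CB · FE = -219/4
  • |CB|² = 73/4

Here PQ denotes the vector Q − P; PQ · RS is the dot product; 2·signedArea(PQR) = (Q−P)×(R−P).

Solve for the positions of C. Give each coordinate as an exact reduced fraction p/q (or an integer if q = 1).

1. C_x = 16  [2·signedArea(CBA) = 75/2 ∩ CB · FE = -219/4]
2. C_y = -3/2  [2·signedArea(CBA) = 75/2 ∩ CB · FE = -219/4]
   → C = (16, -3/2)

C = (16, -3/2)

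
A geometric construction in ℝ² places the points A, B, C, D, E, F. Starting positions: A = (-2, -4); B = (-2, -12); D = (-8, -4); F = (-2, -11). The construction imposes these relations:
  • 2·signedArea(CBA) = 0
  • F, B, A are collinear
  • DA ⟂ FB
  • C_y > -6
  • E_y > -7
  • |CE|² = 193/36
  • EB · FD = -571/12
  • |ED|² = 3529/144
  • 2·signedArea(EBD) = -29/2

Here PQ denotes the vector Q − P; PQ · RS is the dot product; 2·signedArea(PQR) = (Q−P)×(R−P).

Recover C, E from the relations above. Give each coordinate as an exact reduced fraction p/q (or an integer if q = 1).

1. C_x = -2  [2·signedArea(CBA) = 0]
2. E_x = -4  [2·signedArea(EBD) = -29/2 ∩ EB · FD = -571/12]
3. E_y = -83/12  [2·signedArea(EBD) = -29/2 ∩ EB · FD = -571/12]
   → E = (-4, -83/12)
4. C_y = -23/4  [|CE|² = 193/36]
   → C = (-2, -23/4)

C = (-2, -23/4)
E = (-4, -83/12)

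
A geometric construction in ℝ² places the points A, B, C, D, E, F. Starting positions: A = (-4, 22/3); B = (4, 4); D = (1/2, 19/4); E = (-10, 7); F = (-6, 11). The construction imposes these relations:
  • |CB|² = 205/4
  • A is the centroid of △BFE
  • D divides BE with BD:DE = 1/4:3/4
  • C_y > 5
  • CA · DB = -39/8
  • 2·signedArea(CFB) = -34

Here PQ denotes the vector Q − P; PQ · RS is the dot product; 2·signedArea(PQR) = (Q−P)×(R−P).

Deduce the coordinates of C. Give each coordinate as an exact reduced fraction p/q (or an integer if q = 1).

C = (-3, 11/2)

1. C_x = -3  [CA · DB = -39/8 ∩ 2·signedArea(CFB) = -34]
2. C_y = 11/2  [CA · DB = -39/8 ∩ 2·signedArea(CFB) = -34]
   → C = (-3, 11/2)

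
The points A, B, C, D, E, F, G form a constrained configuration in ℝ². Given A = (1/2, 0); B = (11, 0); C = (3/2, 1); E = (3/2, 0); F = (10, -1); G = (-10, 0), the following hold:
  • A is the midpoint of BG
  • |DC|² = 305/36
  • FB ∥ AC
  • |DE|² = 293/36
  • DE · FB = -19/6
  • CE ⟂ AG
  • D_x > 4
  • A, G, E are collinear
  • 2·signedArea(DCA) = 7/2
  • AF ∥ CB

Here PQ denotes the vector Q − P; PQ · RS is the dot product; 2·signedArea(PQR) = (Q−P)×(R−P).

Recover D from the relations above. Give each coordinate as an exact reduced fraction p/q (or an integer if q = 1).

D = (13/3, 1/3)

1. D_x = 13/3  [2·signedArea(DCA) = 7/2 ∩ DE · FB = -19/6]
2. D_y = 1/3  [2·signedArea(DCA) = 7/2 ∩ DE · FB = -19/6]
   → D = (13/3, 1/3)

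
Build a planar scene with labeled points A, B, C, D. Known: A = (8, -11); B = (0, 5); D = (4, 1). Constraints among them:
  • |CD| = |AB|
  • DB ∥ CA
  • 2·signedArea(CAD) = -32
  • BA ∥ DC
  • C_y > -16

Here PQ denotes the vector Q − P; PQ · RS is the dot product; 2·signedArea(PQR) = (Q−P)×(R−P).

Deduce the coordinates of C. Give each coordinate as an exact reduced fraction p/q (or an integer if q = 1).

C = (12, -15)

1. C_x = 12  [DB ∥ CA ∩ BA ∥ DC]
2. C_y = -15  [DB ∥ CA ∩ BA ∥ DC]
   → C = (12, -15)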